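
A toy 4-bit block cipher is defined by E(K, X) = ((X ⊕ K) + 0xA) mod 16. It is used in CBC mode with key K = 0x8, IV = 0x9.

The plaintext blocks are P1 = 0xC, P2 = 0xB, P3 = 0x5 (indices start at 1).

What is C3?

C3 = 0xD

CBC encryption: C_i = E(K, P_i ⊕ C_{i−1}), with C_{0} = IV.
C1: P1 ⊕ 0x9 = 0x5; E(K, 0x5) = 0x7.
C2: P2 ⊕ 0x7 = 0xC; E(K, 0xC) = 0xE.
C3: P3 ⊕ 0xE = 0xB; E(K, 0xB) = 0xD.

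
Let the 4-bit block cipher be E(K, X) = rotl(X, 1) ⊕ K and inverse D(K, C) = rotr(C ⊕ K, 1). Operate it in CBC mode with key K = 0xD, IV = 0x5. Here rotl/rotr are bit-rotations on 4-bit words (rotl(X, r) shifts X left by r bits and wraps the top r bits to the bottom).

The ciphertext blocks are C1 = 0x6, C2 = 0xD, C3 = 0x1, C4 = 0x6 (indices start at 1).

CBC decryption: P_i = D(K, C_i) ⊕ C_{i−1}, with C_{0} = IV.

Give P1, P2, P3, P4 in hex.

P1: D(K, 0x6) = 0xD; 0xD ⊕ 0x5 = 0x8.
P2: D(K, 0xD) = 0x0; 0x0 ⊕ 0x6 = 0x6.
P3: D(K, 0x1) = 0x6; 0x6 ⊕ 0xD = 0xB.
P4: D(K, 0x6) = 0xD; 0xD ⊕ 0x1 = 0xC.

P1 = 0x8, P2 = 0x6, P3 = 0xB, P4 = 0xC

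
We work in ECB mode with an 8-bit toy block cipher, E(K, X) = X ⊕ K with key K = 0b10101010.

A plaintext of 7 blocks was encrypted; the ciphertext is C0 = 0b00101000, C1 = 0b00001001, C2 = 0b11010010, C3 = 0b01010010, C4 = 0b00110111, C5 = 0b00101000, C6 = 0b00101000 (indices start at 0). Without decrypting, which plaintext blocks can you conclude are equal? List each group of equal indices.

P0 = P5 = P6

ECB encrypts each block independently with the same key, so equal ciphertext blocks imply equal plaintext blocks.
C0 = C5 = C6 = 0b00101000, so P0 = P5 = P6.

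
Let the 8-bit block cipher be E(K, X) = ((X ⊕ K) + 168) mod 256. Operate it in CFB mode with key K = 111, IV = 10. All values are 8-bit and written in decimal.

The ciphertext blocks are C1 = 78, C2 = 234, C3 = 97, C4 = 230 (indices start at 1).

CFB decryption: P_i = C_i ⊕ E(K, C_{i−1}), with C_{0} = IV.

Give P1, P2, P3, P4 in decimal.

P1: E(K, 10) = 13; 78 ⊕ 13 = 67.
P2: E(K, 78) = 201; 234 ⊕ 201 = 35.
P3: E(K, 234) = 45; 97 ⊕ 45 = 76.
P4: E(K, 97) = 182; 230 ⊕ 182 = 80.

P1 = 67, P2 = 35, P3 = 76, P4 = 80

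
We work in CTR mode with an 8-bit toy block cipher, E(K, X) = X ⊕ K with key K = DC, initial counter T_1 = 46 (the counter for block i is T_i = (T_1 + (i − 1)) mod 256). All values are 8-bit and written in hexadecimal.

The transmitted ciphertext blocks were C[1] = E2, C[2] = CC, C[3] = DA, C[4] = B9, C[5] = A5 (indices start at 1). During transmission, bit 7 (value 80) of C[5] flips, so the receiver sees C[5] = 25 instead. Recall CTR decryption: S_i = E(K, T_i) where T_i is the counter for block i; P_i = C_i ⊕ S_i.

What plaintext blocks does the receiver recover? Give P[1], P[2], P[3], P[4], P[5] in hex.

P[1] = 78, P[2] = 57, P[3] = 4E, P[4] = 2C, P[5] = B3

Only C[5] changed, to 25. In CTR, a change in C_i flips the same bit in P_i only; the keystream is unaffected. Decrypting the received ciphertext:
P[1]: T = 46, S = E(K, T) = 9A; E2 ⊕ 9A = 78.
P[2]: T = 47, S = E(K, T) = 9B; CC ⊕ 9B = 57.
P[3]: T = 48, S = E(K, T) = 94; DA ⊕ 94 = 4E.
P[4]: T = 49, S = E(K, T) = 95; B9 ⊕ 95 = 2C.
P[5]: T = 4A, S = E(K, T) = 96; 25 ⊕ 96 = B3.
Blocks that differ from the original plaintext: P[5].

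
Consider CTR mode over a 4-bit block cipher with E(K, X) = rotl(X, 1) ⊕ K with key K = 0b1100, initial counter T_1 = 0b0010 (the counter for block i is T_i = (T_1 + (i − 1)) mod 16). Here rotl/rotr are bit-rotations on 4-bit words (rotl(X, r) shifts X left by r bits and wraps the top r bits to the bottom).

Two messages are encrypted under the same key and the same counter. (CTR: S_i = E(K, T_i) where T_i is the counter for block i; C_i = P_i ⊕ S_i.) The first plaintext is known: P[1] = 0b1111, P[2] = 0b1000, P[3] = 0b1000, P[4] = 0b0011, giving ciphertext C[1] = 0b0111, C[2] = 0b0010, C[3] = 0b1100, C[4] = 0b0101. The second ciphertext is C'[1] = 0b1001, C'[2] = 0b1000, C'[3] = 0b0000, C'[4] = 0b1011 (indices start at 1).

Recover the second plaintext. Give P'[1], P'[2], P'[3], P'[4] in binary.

In CTR with a reused counter, both messages share the same keystream S_i, so C_i ⊕ C'_i = P_i ⊕ P'_i and thus P'_i = P_i ⊕ C_i ⊕ C'_i.
P'[1]: 0b1111 ⊕ 0b0111 ⊕ 0b1001 = 0b0001.
P'[2]: 0b1000 ⊕ 0b0010 ⊕ 0b1000 = 0b0010.
P'[3]: 0b1000 ⊕ 0b1100 ⊕ 0b0000 = 0b0100.
P'[4]: 0b0011 ⊕ 0b0101 ⊕ 0b1011 = 0b1101.

P'[1] = 0b0001, P'[2] = 0b0010, P'[3] = 0b0100, P'[4] = 0b1101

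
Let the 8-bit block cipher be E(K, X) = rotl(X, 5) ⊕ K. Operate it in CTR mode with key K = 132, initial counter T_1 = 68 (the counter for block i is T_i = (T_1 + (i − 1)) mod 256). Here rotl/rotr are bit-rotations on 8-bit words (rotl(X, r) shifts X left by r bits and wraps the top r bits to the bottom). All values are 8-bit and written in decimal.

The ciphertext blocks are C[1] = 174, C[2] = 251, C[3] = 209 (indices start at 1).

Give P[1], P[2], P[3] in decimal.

CTR decryption: S_i = E(K, T_i) where T_i is the counter for block i; P_i = C_i ⊕ S_i.
P[1]: T = 68, S = E(K, T) = 12; 174 ⊕ 12 = 162.
P[2]: T = 69, S = E(K, T) = 44; 251 ⊕ 44 = 215.
P[3]: T = 70, S = E(K, T) = 76; 209 ⊕ 76 = 157.

P[1] = 162, P[2] = 215, P[3] = 157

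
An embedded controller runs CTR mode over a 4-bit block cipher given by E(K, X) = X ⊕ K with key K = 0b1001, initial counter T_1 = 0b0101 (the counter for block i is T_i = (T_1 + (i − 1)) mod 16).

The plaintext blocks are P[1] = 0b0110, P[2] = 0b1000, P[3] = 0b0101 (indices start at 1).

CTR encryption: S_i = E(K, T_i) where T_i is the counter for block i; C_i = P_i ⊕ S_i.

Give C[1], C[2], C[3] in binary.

C[1] = 0b1010, C[2] = 0b0111, C[3] = 0b1011

C[1]: T = 0b0101, S = E(K, T) = 0b1100; 0b0110 ⊕ 0b1100 = 0b1010.
C[2]: T = 0b0110, S = E(K, T) = 0b1111; 0b1000 ⊕ 0b1111 = 0b0111.
C[3]: T = 0b0111, S = E(K, T) = 0b1110; 0b0101 ⊕ 0b1110 = 0b1011.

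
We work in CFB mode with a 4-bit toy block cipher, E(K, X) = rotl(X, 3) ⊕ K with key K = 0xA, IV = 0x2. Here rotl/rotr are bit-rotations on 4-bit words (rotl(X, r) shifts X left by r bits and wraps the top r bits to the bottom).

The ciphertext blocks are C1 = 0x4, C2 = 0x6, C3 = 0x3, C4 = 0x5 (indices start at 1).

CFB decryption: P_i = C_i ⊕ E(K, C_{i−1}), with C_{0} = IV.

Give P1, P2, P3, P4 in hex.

P1: E(K, 0x2) = 0xB; 0x4 ⊕ 0xB = 0xF.
P2: E(K, 0x4) = 0x8; 0x6 ⊕ 0x8 = 0xE.
P3: E(K, 0x6) = 0x9; 0x3 ⊕ 0x9 = 0xA.
P4: E(K, 0x3) = 0x3; 0x5 ⊕ 0x3 = 0x6.

P1 = 0xF, P2 = 0xE, P3 = 0xA, P4 = 0x6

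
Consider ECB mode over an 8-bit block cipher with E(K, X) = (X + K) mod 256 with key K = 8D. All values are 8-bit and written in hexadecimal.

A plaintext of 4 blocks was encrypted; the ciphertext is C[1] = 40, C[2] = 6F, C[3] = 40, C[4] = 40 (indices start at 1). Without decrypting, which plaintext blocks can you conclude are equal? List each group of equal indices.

ECB encrypts each block independently with the same key, so equal ciphertext blocks imply equal plaintext blocks.
C[1] = C[3] = C[4] = 40, so P[1] = P[3] = P[4].

P[1] = P[3] = P[4]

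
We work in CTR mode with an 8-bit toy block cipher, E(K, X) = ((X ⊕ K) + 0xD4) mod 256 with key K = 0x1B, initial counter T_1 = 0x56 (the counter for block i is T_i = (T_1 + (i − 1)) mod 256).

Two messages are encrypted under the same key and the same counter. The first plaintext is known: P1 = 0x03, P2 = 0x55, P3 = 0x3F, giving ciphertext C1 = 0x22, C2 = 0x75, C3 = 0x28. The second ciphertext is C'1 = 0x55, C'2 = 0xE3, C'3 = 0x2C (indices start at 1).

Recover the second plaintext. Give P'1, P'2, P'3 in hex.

P'1 = 0x74, P'2 = 0xC3, P'3 = 0x3B

In CTR with a reused counter, both messages share the same keystream S_i, so C_i ⊕ C'_i = P_i ⊕ P'_i and thus P'_i = P_i ⊕ C_i ⊕ C'_i.
P'1: 0x03 ⊕ 0x22 ⊕ 0x55 = 0x74.
P'2: 0x55 ⊕ 0x75 ⊕ 0xE3 = 0xC3.
P'3: 0x3F ⊕ 0x28 ⊕ 0x2C = 0x3B.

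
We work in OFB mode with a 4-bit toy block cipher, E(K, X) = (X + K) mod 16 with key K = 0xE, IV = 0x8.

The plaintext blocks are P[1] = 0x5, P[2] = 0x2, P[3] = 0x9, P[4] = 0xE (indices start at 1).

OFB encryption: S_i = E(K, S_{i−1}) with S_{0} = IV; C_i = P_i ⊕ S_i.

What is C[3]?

C[3] = 0xB

C[1]: S = E(K, 0x8) = 0x6; 0x5 ⊕ 0x6 = 0x3.
C[2]: S = E(K, 0x6) = 0x4; 0x2 ⊕ 0x4 = 0x6.
C[3]: S = E(K, 0x4) = 0x2; 0x9 ⊕ 0x2 = 0xB.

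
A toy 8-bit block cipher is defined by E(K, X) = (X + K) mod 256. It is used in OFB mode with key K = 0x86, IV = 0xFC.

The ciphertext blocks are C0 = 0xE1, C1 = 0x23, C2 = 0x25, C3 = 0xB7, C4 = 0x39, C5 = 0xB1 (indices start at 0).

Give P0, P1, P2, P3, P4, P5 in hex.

P0 = 0x63, P1 = 0x2B, P2 = 0xAB, P3 = 0xA3, P4 = 0xA3, P5 = 0x91

OFB decryption: S_i = E(K, S_{i−1}) with S_{−1} = IV; P_i = C_i ⊕ S_i.
P0: S = E(K, 0xFC) = 0x82; 0xE1 ⊕ 0x82 = 0x63.
P1: S = E(K, 0x82) = 0x08; 0x23 ⊕ 0x08 = 0x2B.
P2: S = E(K, 0x08) = 0x8E; 0x25 ⊕ 0x8E = 0xAB.
P3: S = E(K, 0x8E) = 0x14; 0xB7 ⊕ 0x14 = 0xA3.
P4: S = E(K, 0x14) = 0x9A; 0x39 ⊕ 0x9A = 0xA3.
P5: S = E(K, 0x9A) = 0x20; 0xB1 ⊕ 0x20 = 0x91.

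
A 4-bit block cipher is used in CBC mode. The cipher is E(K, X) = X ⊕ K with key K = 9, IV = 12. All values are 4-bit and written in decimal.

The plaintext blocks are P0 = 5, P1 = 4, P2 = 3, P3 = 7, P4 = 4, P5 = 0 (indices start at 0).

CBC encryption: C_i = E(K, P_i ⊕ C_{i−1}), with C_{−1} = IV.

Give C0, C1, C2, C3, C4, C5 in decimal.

C0: P0 ⊕ 12 = 9; E(K, 9) = 0.
C1: P1 ⊕ 0 = 4; E(K, 4) = 13.
C2: P2 ⊕ 13 = 14; E(K, 14) = 7.
C3: P3 ⊕ 7 = 0; E(K, 0) = 9.
C4: P4 ⊕ 9 = 13; E(K, 13) = 4.
C5: P5 ⊕ 4 = 4; E(K, 4) = 13.

C0 = 0, C1 = 13, C2 = 7, C3 = 9, C4 = 4, C5 = 13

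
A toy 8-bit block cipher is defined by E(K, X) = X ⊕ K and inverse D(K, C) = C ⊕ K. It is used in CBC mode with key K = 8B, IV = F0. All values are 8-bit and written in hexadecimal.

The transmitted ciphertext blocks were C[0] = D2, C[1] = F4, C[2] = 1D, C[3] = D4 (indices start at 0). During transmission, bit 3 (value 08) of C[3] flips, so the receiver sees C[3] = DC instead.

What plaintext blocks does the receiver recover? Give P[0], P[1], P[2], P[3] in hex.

CBC decryption: P_i = D(K, C_i) ⊕ C_{i−1}, with C_{−1} = IV.
Only C[3] changed, to DC. In CBC, a change in C_i garbles P_i and flips the same bit in P_{i+1}. Decrypting the received ciphertext:
P[0]: D(K, D2) = 59; 59 ⊕ F0 = A9.
P[1]: D(K, F4) = 7F; 7F ⊕ D2 = AD.
P[2]: D(K, 1D) = 96; 96 ⊕ F4 = 62.
P[3]: D(K, DC) = 57; 57 ⊕ 1D = 4A.
Blocks that differ from the original plaintext: P[3].

P[0] = A9, P[1] = AD, P[2] = 62, P[3] = 4A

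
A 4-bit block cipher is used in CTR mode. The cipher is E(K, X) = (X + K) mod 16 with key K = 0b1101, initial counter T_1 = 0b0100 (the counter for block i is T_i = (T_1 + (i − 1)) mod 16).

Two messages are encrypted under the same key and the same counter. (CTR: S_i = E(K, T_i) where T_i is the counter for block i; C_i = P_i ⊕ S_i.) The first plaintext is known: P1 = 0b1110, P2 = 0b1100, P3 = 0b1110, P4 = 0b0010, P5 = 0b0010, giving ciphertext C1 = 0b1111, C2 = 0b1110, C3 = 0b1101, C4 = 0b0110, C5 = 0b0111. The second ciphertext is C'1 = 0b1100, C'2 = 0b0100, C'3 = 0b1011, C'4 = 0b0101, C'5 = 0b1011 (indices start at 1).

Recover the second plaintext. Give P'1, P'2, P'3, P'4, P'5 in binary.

In CTR with a reused counter, both messages share the same keystream S_i, so C_i ⊕ C'_i = P_i ⊕ P'_i and thus P'_i = P_i ⊕ C_i ⊕ C'_i.
P'1: 0b1110 ⊕ 0b1111 ⊕ 0b1100 = 0b1101.
P'2: 0b1100 ⊕ 0b1110 ⊕ 0b0100 = 0b0110.
P'3: 0b1110 ⊕ 0b1101 ⊕ 0b1011 = 0b1000.
P'4: 0b0010 ⊕ 0b0110 ⊕ 0b0101 = 0b0001.
P'5: 0b0010 ⊕ 0b0111 ⊕ 0b1011 = 0b1110.

P'1 = 0b1101, P'2 = 0b0110, P'3 = 0b1000, P'4 = 0b0001, P'5 = 0b1110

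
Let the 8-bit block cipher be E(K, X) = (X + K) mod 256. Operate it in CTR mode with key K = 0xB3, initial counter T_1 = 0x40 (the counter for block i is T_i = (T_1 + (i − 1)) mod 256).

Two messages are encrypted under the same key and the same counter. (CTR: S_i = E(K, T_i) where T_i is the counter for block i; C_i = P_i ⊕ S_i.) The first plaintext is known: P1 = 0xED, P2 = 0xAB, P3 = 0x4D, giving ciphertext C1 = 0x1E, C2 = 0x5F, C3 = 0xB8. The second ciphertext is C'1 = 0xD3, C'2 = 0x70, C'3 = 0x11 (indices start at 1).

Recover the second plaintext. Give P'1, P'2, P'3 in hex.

In CTR with a reused counter, both messages share the same keystream S_i, so C_i ⊕ C'_i = P_i ⊕ P'_i and thus P'_i = P_i ⊕ C_i ⊕ C'_i.
P'1: 0xED ⊕ 0x1E ⊕ 0xD3 = 0x20.
P'2: 0xAB ⊕ 0x5F ⊕ 0x70 = 0x84.
P'3: 0x4D ⊕ 0xB8 ⊕ 0x11 = 0xE4.

P'1 = 0x20, P'2 = 0x84, P'3 = 0xE4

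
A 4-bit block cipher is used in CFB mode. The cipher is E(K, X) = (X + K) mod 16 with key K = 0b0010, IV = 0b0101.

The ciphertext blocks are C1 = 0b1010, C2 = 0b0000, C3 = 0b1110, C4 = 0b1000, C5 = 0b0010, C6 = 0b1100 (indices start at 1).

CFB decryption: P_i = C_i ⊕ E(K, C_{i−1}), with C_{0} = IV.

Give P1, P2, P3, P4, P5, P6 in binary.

P1 = 0b1101, P2 = 0b1100, P3 = 0b1100, P4 = 0b1000, P5 = 0b1000, P6 = 0b1000

P1: E(K, 0b0101) = 0b0111; 0b1010 ⊕ 0b0111 = 0b1101.
P2: E(K, 0b1010) = 0b1100; 0b0000 ⊕ 0b1100 = 0b1100.
P3: E(K, 0b0000) = 0b0010; 0b1110 ⊕ 0b0010 = 0b1100.
P4: E(K, 0b1110) = 0b0000; 0b1000 ⊕ 0b0000 = 0b1000.
P5: E(K, 0b1000) = 0b1010; 0b0010 ⊕ 0b1010 = 0b1000.
P6: E(K, 0b0010) = 0b0100; 0b1100 ⊕ 0b0100 = 0b1000.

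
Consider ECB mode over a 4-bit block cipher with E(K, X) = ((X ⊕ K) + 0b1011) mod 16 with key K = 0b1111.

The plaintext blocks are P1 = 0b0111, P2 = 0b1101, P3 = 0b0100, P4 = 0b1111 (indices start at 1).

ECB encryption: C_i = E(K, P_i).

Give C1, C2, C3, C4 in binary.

C1 = 0b0011, C2 = 0b1101, C3 = 0b0110, C4 = 0b1011

C1: E(K, 0b0111) = 0b0011.
C2: E(K, 0b1101) = 0b1101.
C3: E(K, 0b0100) = 0b0110.
C4: E(K, 0b1111) = 0b1011.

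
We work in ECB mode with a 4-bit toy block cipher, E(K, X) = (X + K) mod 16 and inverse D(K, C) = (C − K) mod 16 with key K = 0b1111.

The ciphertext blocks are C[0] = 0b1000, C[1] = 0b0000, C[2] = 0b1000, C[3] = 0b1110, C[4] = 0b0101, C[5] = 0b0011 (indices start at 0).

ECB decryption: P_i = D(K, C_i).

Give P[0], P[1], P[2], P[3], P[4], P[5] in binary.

P[0]: D(K, 0b1000) = 0b1001.
P[1]: D(K, 0b0000) = 0b0001.
P[2]: D(K, 0b1000) = 0b1001.
P[3]: D(K, 0b1110) = 0b1111.
P[4]: D(K, 0b0101) = 0b0110.
P[5]: D(K, 0b0011) = 0b0100.

P[0] = 0b1001, P[1] = 0b0001, P[2] = 0b1001, P[3] = 0b1111, P[4] = 0b0110, P[5] = 0b0100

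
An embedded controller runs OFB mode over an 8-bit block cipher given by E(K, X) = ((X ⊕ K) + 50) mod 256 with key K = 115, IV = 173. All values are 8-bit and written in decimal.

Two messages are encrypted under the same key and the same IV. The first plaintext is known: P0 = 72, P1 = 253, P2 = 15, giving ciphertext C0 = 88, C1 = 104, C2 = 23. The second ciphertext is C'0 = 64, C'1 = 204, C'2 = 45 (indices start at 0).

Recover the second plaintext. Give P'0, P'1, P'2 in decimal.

In OFB with a reused IV, both messages share the same keystream S_i, so C_i ⊕ C'_i = P_i ⊕ P'_i and thus P'_i = P_i ⊕ C_i ⊕ C'_i.
P'0: 72 ⊕ 88 ⊕ 64 = 80.
P'1: 253 ⊕ 104 ⊕ 204 = 89.
P'2: 15 ⊕ 23 ⊕ 45 = 53.

P'0 = 80, P'1 = 89, P'2 = 53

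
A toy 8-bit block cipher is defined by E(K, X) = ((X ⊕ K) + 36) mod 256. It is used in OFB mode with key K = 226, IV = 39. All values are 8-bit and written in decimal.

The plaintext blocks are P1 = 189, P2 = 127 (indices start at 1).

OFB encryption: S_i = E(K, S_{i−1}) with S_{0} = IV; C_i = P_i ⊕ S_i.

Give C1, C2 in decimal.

C1: S = E(K, 39) = 233; 189 ⊕ 233 = 84.
C2: S = E(K, 233) = 47; 127 ⊕ 47 = 80.

C1 = 84, C2 = 80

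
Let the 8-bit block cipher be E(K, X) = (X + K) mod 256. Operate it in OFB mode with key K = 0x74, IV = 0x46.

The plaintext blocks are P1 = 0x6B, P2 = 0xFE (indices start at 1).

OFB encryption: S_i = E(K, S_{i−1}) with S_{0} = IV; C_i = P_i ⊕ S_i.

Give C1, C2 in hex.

C1: S = E(K, 0x46) = 0xBA; 0x6B ⊕ 0xBA = 0xD1.
C2: S = E(K, 0xBA) = 0x2E; 0xFE ⊕ 0x2E = 0xD0.

C1 = 0xD1, C2 = 0xD0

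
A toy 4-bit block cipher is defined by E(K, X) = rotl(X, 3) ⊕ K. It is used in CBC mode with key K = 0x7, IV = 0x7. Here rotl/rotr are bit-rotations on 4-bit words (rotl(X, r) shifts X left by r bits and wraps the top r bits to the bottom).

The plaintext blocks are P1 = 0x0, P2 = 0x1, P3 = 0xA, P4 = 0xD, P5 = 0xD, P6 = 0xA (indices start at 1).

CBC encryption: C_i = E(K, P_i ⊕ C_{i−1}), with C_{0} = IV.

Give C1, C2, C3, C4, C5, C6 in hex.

C1 = 0xC, C2 = 0x9, C3 = 0xE, C4 = 0xE, C5 = 0xE, C6 = 0x5

C1: P1 ⊕ 0x7 = 0x7; E(K, 0x7) = 0xC.
C2: P2 ⊕ 0xC = 0xD; E(K, 0xD) = 0x9.
C3: P3 ⊕ 0x9 = 0x3; E(K, 0x3) = 0xE.
C4: P4 ⊕ 0xE = 0x3; E(K, 0x3) = 0xE.
C5: P5 ⊕ 0xE = 0x3; E(K, 0x3) = 0xE.
C6: P6 ⊕ 0xE = 0x4; E(K, 0x4) = 0x5.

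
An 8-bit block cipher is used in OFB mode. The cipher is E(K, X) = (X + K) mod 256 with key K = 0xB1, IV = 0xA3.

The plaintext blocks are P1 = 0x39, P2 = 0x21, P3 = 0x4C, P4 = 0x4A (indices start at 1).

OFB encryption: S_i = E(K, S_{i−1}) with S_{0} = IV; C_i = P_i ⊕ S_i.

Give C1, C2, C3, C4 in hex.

C1: S = E(K, 0xA3) = 0x54; 0x39 ⊕ 0x54 = 0x6D.
C2: S = E(K, 0x54) = 0x05; 0x21 ⊕ 0x05 = 0x24.
C3: S = E(K, 0x05) = 0xB6; 0x4C ⊕ 0xB6 = 0xFA.
C4: S = E(K, 0xB6) = 0x67; 0x4A ⊕ 0x67 = 0x2D.

C1 = 0x6D, C2 = 0x24, C3 = 0xFA, C4 = 0x2D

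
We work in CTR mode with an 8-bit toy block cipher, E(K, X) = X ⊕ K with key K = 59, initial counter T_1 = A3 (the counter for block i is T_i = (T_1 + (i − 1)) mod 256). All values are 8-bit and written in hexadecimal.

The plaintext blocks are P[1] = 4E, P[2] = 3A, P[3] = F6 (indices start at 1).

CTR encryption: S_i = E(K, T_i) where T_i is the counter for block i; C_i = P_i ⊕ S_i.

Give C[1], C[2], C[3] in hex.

C[1]: T = A3, S = E(K, T) = FA; 4E ⊕ FA = B4.
C[2]: T = A4, S = E(K, T) = FD; 3A ⊕ FD = C7.
C[3]: T = A5, S = E(K, T) = FC; F6 ⊕ FC = 0A.

C[1] = B4, C[2] = C7, C[3] = 0A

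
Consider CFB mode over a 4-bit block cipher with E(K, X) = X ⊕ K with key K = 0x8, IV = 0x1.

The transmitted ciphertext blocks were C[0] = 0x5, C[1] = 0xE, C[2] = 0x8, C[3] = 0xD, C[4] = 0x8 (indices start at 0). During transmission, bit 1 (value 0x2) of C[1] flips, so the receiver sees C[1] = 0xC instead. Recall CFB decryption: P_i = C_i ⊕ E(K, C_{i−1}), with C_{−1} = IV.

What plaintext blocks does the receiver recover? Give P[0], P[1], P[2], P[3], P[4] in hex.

Only C[1] changed, to 0xC. In CFB, a change in C_i flips the same bit in P_i and garbles P_{i+1}. Decrypting the received ciphertext:
P[0]: E(K, 0x1) = 0x9; 0x5 ⊕ 0x9 = 0xC.
P[1]: E(K, 0x5) = 0xD; 0xC ⊕ 0xD = 0x1.
P[2]: E(K, 0xC) = 0x4; 0x8 ⊕ 0x4 = 0xC.
P[3]: E(K, 0x8) = 0x0; 0xD ⊕ 0x0 = 0xD.
P[4]: E(K, 0xD) = 0x5; 0x8 ⊕ 0x5 = 0xD.
Blocks that differ from the original plaintext: P[1], P[2].

P[0] = 0xC, P[1] = 0x1, P[2] = 0xC, P[3] = 0xD, P[4] = 0xD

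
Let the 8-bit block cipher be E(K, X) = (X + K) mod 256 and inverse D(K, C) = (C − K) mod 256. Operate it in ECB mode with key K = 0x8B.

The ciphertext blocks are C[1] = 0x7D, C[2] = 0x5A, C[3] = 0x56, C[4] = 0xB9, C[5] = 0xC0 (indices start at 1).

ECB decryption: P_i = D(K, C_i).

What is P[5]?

P[5]: D(K, 0xC0) = 0x35.

P[5] = 0x35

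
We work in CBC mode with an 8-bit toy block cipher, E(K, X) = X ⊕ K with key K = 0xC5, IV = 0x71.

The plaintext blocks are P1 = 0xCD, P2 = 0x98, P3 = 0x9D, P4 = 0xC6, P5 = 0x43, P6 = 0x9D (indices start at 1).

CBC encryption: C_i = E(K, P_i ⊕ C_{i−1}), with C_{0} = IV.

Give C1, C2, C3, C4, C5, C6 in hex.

C1: P1 ⊕ 0x71 = 0xBC; E(K, 0xBC) = 0x79.
C2: P2 ⊕ 0x79 = 0xE1; E(K, 0xE1) = 0x24.
C3: P3 ⊕ 0x24 = 0xB9; E(K, 0xB9) = 0x7C.
C4: P4 ⊕ 0x7C = 0xBA; E(K, 0xBA) = 0x7F.
C5: P5 ⊕ 0x7F = 0x3C; E(K, 0x3C) = 0xF9.
C6: P6 ⊕ 0xF9 = 0x64; E(K, 0x64) = 0xA1.

C1 = 0x79, C2 = 0x24, C3 = 0x7C, C4 = 0x7F, C5 = 0xF9, C6 = 0xA1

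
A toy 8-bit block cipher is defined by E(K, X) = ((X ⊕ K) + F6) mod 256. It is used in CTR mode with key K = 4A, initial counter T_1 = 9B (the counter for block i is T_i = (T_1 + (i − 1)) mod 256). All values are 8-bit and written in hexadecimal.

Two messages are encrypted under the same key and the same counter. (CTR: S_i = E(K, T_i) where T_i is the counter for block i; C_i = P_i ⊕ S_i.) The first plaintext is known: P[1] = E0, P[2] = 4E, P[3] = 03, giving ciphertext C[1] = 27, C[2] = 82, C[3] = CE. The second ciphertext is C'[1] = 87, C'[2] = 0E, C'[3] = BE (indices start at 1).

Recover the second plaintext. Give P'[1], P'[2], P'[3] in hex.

P'[1] = 40, P'[2] = C2, P'[3] = 73

In CTR with a reused counter, both messages share the same keystream S_i, so C_i ⊕ C'_i = P_i ⊕ P'_i and thus P'_i = P_i ⊕ C_i ⊕ C'_i.
P'[1]: E0 ⊕ 27 ⊕ 87 = 40.
P'[2]: 4E ⊕ 82 ⊕ 0E = C2.
P'[3]: 03 ⊕ CE ⊕ BE = 73.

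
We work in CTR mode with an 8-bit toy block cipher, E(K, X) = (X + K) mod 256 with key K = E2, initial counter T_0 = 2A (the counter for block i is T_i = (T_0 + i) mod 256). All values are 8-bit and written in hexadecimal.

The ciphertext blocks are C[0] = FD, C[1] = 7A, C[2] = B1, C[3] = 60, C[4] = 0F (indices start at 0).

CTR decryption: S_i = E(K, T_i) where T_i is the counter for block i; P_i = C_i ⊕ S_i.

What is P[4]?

P[4] = 1F

P[4]: T = 2E, S = E(K, T) = 10; 0F ⊕ 10 = 1F.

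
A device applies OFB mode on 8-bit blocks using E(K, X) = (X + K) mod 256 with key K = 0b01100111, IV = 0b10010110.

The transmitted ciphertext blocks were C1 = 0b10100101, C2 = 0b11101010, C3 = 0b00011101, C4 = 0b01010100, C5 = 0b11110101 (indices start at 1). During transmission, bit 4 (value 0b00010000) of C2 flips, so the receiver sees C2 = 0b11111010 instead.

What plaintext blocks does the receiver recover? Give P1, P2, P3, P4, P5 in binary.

OFB decryption: S_i = E(K, S_{i−1}) with S_{0} = IV; P_i = C_i ⊕ S_i.
Only C2 changed, to 0b11111010. In OFB, a change in C_i flips the same bit in P_i only; the keystream is unaffected. Decrypting the received ciphertext:
P1: S = E(K, 0b10010110) = 0b11111101; 0b10100101 ⊕ 0b11111101 = 0b01011000.
P2: S = E(K, 0b11111101) = 0b01100100; 0b11111010 ⊕ 0b01100100 = 0b10011110.
P3: S = E(K, 0b01100100) = 0b11001011; 0b00011101 ⊕ 0b11001011 = 0b11010110.
P4: S = E(K, 0b11001011) = 0b00110010; 0b01010100 ⊕ 0b00110010 = 0b01100110.
P5: S = E(K, 0b00110010) = 0b10011001; 0b11110101 ⊕ 0b10011001 = 0b01101100.
Blocks that differ from the original plaintext: P2.

P1 = 0b01011000, P2 = 0b10011110, P3 = 0b11010110, P4 = 0b01100110, P5 = 0b01101100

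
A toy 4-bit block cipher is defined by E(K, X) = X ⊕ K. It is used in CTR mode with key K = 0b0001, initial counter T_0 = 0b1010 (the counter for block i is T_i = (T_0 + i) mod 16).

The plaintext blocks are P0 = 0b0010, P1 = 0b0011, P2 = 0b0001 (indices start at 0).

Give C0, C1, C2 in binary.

CTR encryption: S_i = E(K, T_i) where T_i is the counter for block i; C_i = P_i ⊕ S_i.
C0: T = 0b1010, S = E(K, T) = 0b1011; 0b0010 ⊕ 0b1011 = 0b1001.
C1: T = 0b1011, S = E(K, T) = 0b1010; 0b0011 ⊕ 0b1010 = 0b1001.
C2: T = 0b1100, S = E(K, T) = 0b1101; 0b0001 ⊕ 0b1101 = 0b1100.

C0 = 0b1001, C1 = 0b1001, C2 = 0b1100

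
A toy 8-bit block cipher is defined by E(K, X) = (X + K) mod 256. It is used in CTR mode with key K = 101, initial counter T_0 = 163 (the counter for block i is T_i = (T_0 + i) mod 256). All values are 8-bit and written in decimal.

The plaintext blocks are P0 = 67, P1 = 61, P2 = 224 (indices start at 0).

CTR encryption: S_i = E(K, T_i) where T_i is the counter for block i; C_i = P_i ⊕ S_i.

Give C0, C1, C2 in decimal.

C0 = 75, C1 = 52, C2 = 234

C0: T = 163, S = E(K, T) = 8; 67 ⊕ 8 = 75.
C1: T = 164, S = E(K, T) = 9; 61 ⊕ 9 = 52.
C2: T = 165, S = E(K, T) = 10; 224 ⊕ 10 = 234.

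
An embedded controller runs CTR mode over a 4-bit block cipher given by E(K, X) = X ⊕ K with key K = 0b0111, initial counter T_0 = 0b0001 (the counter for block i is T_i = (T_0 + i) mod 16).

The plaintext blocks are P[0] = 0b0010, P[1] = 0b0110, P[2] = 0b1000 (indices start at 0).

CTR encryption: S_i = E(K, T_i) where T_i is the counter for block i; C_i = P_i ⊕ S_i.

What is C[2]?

C[0]: T = 0b0001, S = E(K, T) = 0b0110; 0b0010 ⊕ 0b0110 = 0b0100.
C[1]: T = 0b0010, S = E(K, T) = 0b0101; 0b0110 ⊕ 0b0101 = 0b0011.
C[2]: T = 0b0011, S = E(K, T) = 0b0100; 0b1000 ⊕ 0b0100 = 0b1100.

C[2] = 0b1100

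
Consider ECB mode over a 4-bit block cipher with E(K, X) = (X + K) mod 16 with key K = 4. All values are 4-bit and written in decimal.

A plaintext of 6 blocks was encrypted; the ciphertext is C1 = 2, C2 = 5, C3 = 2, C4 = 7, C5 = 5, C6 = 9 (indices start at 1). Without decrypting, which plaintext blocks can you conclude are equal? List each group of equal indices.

ECB encrypts each block independently with the same key, so equal ciphertext blocks imply equal plaintext blocks.
C1 = C3 = 2, so P1 = P3.
C2 = C5 = 5, so P2 = P5.

P1 = P3; P2 = P5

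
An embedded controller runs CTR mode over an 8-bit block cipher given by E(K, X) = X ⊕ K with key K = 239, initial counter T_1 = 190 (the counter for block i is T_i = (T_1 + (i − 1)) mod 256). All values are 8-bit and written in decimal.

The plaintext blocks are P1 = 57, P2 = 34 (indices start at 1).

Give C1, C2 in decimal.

C1 = 104, C2 = 114

CTR encryption: S_i = E(K, T_i) where T_i is the counter for block i; C_i = P_i ⊕ S_i.
C1: T = 190, S = E(K, T) = 81; 57 ⊕ 81 = 104.
C2: T = 191, S = E(K, T) = 80; 34 ⊕ 80 = 114.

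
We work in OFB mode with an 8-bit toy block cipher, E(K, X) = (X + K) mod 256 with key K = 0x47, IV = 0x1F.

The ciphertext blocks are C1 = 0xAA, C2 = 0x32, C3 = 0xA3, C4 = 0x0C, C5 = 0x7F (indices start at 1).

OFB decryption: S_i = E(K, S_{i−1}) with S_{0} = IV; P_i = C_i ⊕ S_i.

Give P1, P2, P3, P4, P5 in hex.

P1: S = E(K, 0x1F) = 0x66; 0xAA ⊕ 0x66 = 0xCC.
P2: S = E(K, 0x66) = 0xAD; 0x32 ⊕ 0xAD = 0x9F.
P3: S = E(K, 0xAD) = 0xF4; 0xA3 ⊕ 0xF4 = 0x57.
P4: S = E(K, 0xF4) = 0x3B; 0x0C ⊕ 0x3B = 0x37.
P5: S = E(K, 0x3B) = 0x82; 0x7F ⊕ 0x82 = 0xFD.

P1 = 0xCC, P2 = 0x9F, P3 = 0x57, P4 = 0x37, P5 = 0xFD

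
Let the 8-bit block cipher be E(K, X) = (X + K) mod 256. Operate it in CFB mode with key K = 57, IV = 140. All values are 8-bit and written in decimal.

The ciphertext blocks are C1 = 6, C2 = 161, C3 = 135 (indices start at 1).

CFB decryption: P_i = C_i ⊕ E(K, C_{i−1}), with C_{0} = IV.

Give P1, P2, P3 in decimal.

P1 = 195, P2 = 158, P3 = 93

P1: E(K, 140) = 197; 6 ⊕ 197 = 195.
P2: E(K, 6) = 63; 161 ⊕ 63 = 158.
P3: E(K, 161) = 218; 135 ⊕ 218 = 93.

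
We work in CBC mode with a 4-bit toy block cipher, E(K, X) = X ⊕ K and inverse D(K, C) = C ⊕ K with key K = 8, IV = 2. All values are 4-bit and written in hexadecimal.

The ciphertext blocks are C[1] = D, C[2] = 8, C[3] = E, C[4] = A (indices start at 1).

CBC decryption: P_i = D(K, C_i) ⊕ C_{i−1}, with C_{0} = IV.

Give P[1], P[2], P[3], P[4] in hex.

P[1] = 7, P[2] = D, P[3] = E, P[4] = C

P[1]: D(K, D) = 5; 5 ⊕ 2 = 7.
P[2]: D(K, 8) = 0; 0 ⊕ D = D.
P[3]: D(K, E) = 6; 6 ⊕ 8 = E.
P[4]: D(K, A) = 2; 2 ⊕ E = C.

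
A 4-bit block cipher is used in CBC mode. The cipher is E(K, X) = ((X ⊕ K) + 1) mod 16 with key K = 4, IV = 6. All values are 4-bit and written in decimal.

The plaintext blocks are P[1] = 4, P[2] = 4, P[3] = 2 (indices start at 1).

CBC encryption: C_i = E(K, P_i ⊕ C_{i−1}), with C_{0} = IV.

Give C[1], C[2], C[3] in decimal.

C[1] = 7, C[2] = 8, C[3] = 15

C[1]: P[1] ⊕ 6 = 2; E(K, 2) = 7.
C[2]: P[2] ⊕ 7 = 3; E(K, 3) = 8.
C[3]: P[3] ⊕ 8 = 10; E(K, 10) = 15.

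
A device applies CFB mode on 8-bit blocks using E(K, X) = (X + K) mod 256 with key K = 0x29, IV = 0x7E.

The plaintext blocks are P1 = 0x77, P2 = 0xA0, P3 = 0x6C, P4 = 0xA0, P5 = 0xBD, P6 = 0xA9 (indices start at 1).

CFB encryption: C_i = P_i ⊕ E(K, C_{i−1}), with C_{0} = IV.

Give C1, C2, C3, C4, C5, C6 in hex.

C1: E(K, 0x7E) = 0xA7; 0x77 ⊕ 0xA7 = 0xD0.
C2: E(K, 0xD0) = 0xF9; 0xA0 ⊕ 0xF9 = 0x59.
C3: E(K, 0x59) = 0x82; 0x6C ⊕ 0x82 = 0xEE.
C4: E(K, 0xEE) = 0x17; 0xA0 ⊕ 0x17 = 0xB7.
C5: E(K, 0xB7) = 0xE0; 0xBD ⊕ 0xE0 = 0x5D.
C6: E(K, 0x5D) = 0x86; 0xA9 ⊕ 0x86 = 0x2F.

C1 = 0xD0, C2 = 0x59, C3 = 0xEE, C4 = 0xB7, C5 = 0x5D, C6 = 0x2F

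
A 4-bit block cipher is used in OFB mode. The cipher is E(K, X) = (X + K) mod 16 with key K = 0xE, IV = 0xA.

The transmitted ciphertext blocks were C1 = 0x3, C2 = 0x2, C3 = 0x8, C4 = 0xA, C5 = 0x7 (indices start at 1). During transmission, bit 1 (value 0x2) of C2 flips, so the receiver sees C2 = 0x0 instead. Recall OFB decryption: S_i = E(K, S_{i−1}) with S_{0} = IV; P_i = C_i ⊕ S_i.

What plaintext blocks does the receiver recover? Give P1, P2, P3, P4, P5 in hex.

P1 = 0xB, P2 = 0x6, P3 = 0xC, P4 = 0x8, P5 = 0x7

Only C2 changed, to 0x0. In OFB, a change in C_i flips the same bit in P_i only; the keystream is unaffected. Decrypting the received ciphertext:
P1: S = E(K, 0xA) = 0x8; 0x3 ⊕ 0x8 = 0xB.
P2: S = E(K, 0x8) = 0x6; 0x0 ⊕ 0x6 = 0x6.
P3: S = E(K, 0x6) = 0x4; 0x8 ⊕ 0x4 = 0xC.
P4: S = E(K, 0x4) = 0x2; 0xA ⊕ 0x2 = 0x8.
P5: S = E(K, 0x2) = 0x0; 0x7 ⊕ 0x0 = 0x7.
Blocks that differ from the original plaintext: P2.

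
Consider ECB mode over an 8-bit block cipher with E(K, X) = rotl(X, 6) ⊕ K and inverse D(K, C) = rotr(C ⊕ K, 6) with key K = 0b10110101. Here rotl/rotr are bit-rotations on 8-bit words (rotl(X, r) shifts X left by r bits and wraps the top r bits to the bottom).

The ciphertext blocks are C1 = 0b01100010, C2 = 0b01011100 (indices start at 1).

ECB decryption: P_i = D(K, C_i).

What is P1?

P1 = 0b01011111

P1: D(K, 0b01100010) = 0b01011111.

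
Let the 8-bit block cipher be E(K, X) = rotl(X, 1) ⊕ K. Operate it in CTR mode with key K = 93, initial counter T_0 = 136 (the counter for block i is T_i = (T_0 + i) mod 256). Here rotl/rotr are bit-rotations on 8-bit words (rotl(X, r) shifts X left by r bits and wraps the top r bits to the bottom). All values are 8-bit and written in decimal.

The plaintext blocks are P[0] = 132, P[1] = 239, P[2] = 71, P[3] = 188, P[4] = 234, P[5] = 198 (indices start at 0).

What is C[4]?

CTR encryption: S_i = E(K, T_i) where T_i is the counter for block i; C_i = P_i ⊕ S_i.
C[0]: T = 136, S = E(K, T) = 76; 132 ⊕ 76 = 200.
C[1]: T = 137, S = E(K, T) = 78; 239 ⊕ 78 = 161.
C[2]: T = 138, S = E(K, T) = 72; 71 ⊕ 72 = 15.
C[3]: T = 139, S = E(K, T) = 74; 188 ⊕ 74 = 246.
C[4]: T = 140, S = E(K, T) = 68; 234 ⊕ 68 = 174.

C[4] = 174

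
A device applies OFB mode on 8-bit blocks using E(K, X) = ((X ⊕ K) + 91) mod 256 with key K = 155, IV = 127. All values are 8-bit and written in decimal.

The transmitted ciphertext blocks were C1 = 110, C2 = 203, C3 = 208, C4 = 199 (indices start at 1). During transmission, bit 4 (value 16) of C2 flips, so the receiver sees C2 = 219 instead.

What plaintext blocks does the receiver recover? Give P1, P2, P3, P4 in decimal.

OFB decryption: S_i = E(K, S_{i−1}) with S_{0} = IV; P_i = C_i ⊕ S_i.
Only C2 changed, to 219. In OFB, a change in C_i flips the same bit in P_i only; the keystream is unaffected. Decrypting the received ciphertext:
P1: S = E(K, 127) = 63; 110 ⊕ 63 = 81.
P2: S = E(K, 63) = 255; 219 ⊕ 255 = 36.
P3: S = E(K, 255) = 191; 208 ⊕ 191 = 111.
P4: S = E(K, 191) = 127; 199 ⊕ 127 = 184.
Blocks that differ from the original plaintext: P2.

P1 = 81, P2 = 36, P3 = 111, P4 = 184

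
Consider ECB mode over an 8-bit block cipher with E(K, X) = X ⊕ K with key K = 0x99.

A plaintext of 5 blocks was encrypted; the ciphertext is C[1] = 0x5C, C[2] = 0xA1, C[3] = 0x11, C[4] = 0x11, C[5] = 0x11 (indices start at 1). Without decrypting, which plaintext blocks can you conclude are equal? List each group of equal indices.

ECB encrypts each block independently with the same key, so equal ciphertext blocks imply equal plaintext blocks.
C[3] = C[4] = C[5] = 0x11, so P[3] = P[4] = P[5].

P[3] = P[4] = P[5]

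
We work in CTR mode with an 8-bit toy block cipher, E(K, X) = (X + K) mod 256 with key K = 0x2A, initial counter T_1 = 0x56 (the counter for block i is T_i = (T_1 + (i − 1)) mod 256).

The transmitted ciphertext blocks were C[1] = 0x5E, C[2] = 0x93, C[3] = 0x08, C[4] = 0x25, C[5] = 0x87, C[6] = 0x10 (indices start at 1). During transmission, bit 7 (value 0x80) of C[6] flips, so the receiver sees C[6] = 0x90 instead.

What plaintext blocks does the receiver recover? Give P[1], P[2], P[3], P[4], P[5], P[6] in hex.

CTR decryption: S_i = E(K, T_i) where T_i is the counter for block i; P_i = C_i ⊕ S_i.
Only C[6] changed, to 0x90. In CTR, a change in C_i flips the same bit in P_i only; the keystream is unaffected. Decrypting the received ciphertext:
P[1]: T = 0x56, S = E(K, T) = 0x80; 0x5E ⊕ 0x80 = 0xDE.
P[2]: T = 0x57, S = E(K, T) = 0x81; 0x93 ⊕ 0x81 = 0x12.
P[3]: T = 0x58, S = E(K, T) = 0x82; 0x08 ⊕ 0x82 = 0x8A.
P[4]: T = 0x59, S = E(K, T) = 0x83; 0x25 ⊕ 0x83 = 0xA6.
P[5]: T = 0x5A, S = E(K, T) = 0x84; 0x87 ⊕ 0x84 = 0x03.
P[6]: T = 0x5B, S = E(K, T) = 0x85; 0x90 ⊕ 0x85 = 0x15.
Blocks that differ from the original plaintext: P[6].

P[1] = 0xDE, P[2] = 0x12, P[3] = 0x8A, P[4] = 0xA6, P[5] = 0x03, P[6] = 0x15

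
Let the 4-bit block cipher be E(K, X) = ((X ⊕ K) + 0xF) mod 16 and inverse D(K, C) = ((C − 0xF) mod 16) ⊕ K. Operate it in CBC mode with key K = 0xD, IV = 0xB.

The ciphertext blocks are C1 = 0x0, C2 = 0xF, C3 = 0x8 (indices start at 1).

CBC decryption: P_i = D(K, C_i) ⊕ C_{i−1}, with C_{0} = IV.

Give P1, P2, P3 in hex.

P1 = 0x7, P2 = 0xD, P3 = 0xB

P1: D(K, 0x0) = 0xC; 0xC ⊕ 0xB = 0x7.
P2: D(K, 0xF) = 0xD; 0xD ⊕ 0x0 = 0xD.
P3: D(K, 0x8) = 0x4; 0x4 ⊕ 0xF = 0xB.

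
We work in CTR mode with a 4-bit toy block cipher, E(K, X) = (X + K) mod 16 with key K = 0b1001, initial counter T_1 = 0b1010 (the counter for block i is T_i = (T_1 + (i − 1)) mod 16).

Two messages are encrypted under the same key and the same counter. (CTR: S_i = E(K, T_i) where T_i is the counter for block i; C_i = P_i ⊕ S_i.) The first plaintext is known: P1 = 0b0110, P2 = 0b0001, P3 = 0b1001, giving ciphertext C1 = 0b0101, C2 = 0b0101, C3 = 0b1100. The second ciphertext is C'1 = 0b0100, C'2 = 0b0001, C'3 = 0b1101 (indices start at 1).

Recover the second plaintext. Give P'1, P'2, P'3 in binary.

In CTR with a reused counter, both messages share the same keystream S_i, so C_i ⊕ C'_i = P_i ⊕ P'_i and thus P'_i = P_i ⊕ C_i ⊕ C'_i.
P'1: 0b0110 ⊕ 0b0101 ⊕ 0b0100 = 0b0111.
P'2: 0b0001 ⊕ 0b0101 ⊕ 0b0001 = 0b0101.
P'3: 0b1001 ⊕ 0b1100 ⊕ 0b1101 = 0b1000.

P'1 = 0b0111, P'2 = 0b0101, P'3 = 0b1000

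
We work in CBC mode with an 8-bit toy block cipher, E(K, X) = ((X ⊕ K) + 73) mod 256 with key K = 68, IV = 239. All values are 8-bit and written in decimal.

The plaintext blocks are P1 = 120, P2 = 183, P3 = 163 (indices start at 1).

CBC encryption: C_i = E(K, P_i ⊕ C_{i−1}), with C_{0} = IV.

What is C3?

C3 = 40

C1: P1 ⊕ 239 = 151; E(K, 151) = 28.
C2: P2 ⊕ 28 = 171; E(K, 171) = 56.
C3: P3 ⊕ 56 = 155; E(K, 155) = 40.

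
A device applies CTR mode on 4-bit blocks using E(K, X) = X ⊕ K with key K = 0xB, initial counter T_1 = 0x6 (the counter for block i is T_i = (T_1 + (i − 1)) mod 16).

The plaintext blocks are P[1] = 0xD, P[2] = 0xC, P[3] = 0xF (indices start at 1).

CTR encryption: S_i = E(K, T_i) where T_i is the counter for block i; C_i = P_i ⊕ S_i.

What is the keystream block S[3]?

0x3

C[1]: T = 0x6, S = E(K, T) = 0xD; 0xD ⊕ 0xD = 0x0.
C[2]: T = 0x7, S = E(K, T) = 0xC; 0xC ⊕ 0xC = 0x0.
C[3]: T = 0x8, S = E(K, T) = 0x3; 0xF ⊕ 0x3 = 0xC.
So S[3] = 0x3.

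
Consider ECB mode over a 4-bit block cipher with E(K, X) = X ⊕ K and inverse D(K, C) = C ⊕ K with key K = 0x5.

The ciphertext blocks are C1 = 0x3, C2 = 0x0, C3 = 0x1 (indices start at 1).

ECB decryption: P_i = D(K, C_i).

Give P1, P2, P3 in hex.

P1: D(K, 0x3) = 0x6.
P2: D(K, 0x0) = 0x5.
P3: D(K, 0x1) = 0x4.

P1 = 0x6, P2 = 0x5, P3 = 0x4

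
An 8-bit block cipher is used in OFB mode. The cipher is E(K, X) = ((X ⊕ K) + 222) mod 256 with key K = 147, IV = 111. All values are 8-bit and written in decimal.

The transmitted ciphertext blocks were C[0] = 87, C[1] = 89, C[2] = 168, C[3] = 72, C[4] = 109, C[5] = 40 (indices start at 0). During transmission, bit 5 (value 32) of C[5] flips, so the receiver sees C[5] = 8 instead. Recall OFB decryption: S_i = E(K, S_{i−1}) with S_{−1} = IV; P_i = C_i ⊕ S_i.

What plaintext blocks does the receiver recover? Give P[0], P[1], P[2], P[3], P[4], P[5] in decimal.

P[0] = 141, P[1] = 126, P[2] = 58, P[3] = 151, P[4] = 71, P[5] = 159

Only C[5] changed, to 8. In OFB, a change in C_i flips the same bit in P_i only; the keystream is unaffected. Decrypting the received ciphertext:
P[0]: S = E(K, 111) = 218; 87 ⊕ 218 = 141.
P[1]: S = E(K, 218) = 39; 89 ⊕ 39 = 126.
P[2]: S = E(K, 39) = 146; 168 ⊕ 146 = 58.
P[3]: S = E(K, 146) = 223; 72 ⊕ 223 = 151.
P[4]: S = E(K, 223) = 42; 109 ⊕ 42 = 71.
P[5]: S = E(K, 42) = 151; 8 ⊕ 151 = 159.
Blocks that differ from the original plaintext: P[5].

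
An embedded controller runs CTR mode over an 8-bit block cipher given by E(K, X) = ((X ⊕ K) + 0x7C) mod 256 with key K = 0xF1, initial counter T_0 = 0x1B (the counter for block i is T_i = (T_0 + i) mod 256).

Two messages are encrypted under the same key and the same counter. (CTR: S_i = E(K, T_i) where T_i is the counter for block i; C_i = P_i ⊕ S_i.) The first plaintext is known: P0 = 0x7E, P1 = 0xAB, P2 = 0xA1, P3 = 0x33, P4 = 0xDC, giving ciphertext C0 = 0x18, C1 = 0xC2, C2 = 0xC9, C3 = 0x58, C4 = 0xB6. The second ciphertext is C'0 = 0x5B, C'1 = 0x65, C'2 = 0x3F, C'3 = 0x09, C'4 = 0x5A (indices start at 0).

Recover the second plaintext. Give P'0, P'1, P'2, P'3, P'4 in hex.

P'0 = 0x3D, P'1 = 0x0C, P'2 = 0x57, P'3 = 0x62, P'4 = 0x30

In CTR with a reused counter, both messages share the same keystream S_i, so C_i ⊕ C'_i = P_i ⊕ P'_i and thus P'_i = P_i ⊕ C_i ⊕ C'_i.
P'0: 0x7E ⊕ 0x18 ⊕ 0x5B = 0x3D.
P'1: 0xAB ⊕ 0xC2 ⊕ 0x65 = 0x0C.
P'2: 0xA1 ⊕ 0xC9 ⊕ 0x3F = 0x57.
P'3: 0x33 ⊕ 0x58 ⊕ 0x09 = 0x62.
P'4: 0xDC ⊕ 0xB6 ⊕ 0x5A = 0x30.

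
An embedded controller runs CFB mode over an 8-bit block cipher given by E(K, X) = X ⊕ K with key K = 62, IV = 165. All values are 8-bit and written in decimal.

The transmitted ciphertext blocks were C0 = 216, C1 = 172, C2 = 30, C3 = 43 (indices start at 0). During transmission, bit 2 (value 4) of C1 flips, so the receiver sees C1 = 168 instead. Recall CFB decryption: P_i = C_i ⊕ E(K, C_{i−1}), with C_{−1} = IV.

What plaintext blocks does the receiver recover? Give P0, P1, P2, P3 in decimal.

Only C1 changed, to 168. In CFB, a change in C_i flips the same bit in P_i and garbles P_{i+1}. Decrypting the received ciphertext:
P0: E(K, 165) = 155; 216 ⊕ 155 = 67.
P1: E(K, 216) = 230; 168 ⊕ 230 = 78.
P2: E(K, 168) = 150; 30 ⊕ 150 = 136.
P3: E(K, 30) = 32; 43 ⊕ 32 = 11.
Blocks that differ from the original plaintext: P1, P2.

P0 = 67, P1 = 78, P2 = 136, P3 = 11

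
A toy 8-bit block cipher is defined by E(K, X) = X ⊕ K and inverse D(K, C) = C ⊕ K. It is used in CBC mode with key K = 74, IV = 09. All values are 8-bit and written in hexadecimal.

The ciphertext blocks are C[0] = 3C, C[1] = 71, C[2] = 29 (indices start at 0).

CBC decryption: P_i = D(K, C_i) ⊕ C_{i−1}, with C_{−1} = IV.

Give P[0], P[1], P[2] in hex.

P[0] = 41, P[1] = 39, P[2] = 2C

P[0]: D(K, 3C) = 48; 48 ⊕ 09 = 41.
P[1]: D(K, 71) = 05; 05 ⊕ 3C = 39.
P[2]: D(K, 29) = 5D; 5D ⊕ 71 = 2C.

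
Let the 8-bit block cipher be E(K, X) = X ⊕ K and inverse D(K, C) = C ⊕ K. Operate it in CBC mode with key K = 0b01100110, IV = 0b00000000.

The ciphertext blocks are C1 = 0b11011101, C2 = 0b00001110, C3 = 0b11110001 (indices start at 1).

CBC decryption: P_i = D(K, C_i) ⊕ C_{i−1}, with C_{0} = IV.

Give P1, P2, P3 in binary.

P1: D(K, 0b11011101) = 0b10111011; 0b10111011 ⊕ 0b00000000 = 0b10111011.
P2: D(K, 0b00001110) = 0b01101000; 0b01101000 ⊕ 0b11011101 = 0b10110101.
P3: D(K, 0b11110001) = 0b10010111; 0b10010111 ⊕ 0b00001110 = 0b10011001.

P1 = 0b10111011, P2 = 0b10110101, P3 = 0b10011001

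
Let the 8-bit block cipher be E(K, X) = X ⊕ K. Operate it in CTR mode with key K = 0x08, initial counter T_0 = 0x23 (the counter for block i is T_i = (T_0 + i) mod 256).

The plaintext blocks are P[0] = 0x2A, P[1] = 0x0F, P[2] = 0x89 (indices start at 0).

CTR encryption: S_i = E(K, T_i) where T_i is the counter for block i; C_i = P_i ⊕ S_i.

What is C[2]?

C[0]: T = 0x23, S = E(K, T) = 0x2B; 0x2A ⊕ 0x2B = 0x01.
C[1]: T = 0x24, S = E(K, T) = 0x2C; 0x0F ⊕ 0x2C = 0x23.
C[2]: T = 0x25, S = E(K, T) = 0x2D; 0x89 ⊕ 0x2D = 0xA4.

C[2] = 0xA4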